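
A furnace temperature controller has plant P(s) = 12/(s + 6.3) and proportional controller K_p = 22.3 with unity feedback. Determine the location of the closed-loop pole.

Closed-loop transfer function: T(s) = K_p·P(s)/(1 + K_p·P(s)) = 267.6/(s + 6.3 + 267.6) = 267.6/(s + 273.9).
The closed-loop pole is at s = −273.9.

s = -273.9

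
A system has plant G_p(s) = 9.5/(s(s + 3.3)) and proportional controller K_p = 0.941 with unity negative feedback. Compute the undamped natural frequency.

ω_n = 2.99 rad/s

1 + K_p·G_p(s) = 0 gives s² + 3.3s + 8.939 = 0.
So ω_n² = 8.939 ⇒ ω_n = 2.99 rad/s, and ζ = 3.3/(2ω_n) = 0.552.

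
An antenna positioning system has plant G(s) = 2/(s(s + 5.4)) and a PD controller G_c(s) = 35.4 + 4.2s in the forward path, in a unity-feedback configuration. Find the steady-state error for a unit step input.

0

The open loop G_c(s)G(s) has a pole at the origin (type 1), so the static position error constant is infinite and e_ss = 1/(1+∞) = 0.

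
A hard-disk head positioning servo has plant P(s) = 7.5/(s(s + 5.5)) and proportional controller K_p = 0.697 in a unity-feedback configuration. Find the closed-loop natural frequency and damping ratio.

ω_n = 2.29 rad/s, ζ = 1.2

With unity feedback the closed-loop characteristic equation is s² + 5.5s + 0.697·7.5 = s² + 5.5s + 5.228 = 0.
Matching s² + 2ζω_n s + ω_n²: ω_n = √5.228 = 2.286 rad/s and 2ζω_n = 5.5, so ζ = 5.5/(2·2.286) = 1.2.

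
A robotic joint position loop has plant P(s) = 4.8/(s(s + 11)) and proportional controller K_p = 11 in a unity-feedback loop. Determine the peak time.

T_p = 0.662 s

The closed-loop denominator s² + 11s + 52.8 gives ω_n = √52.8 = 7.266 and ζ = 11/(2ω_n) = 0.7569.
Damped frequency ω_d = ω_n√(1−ζ²) = 4.749 rad/s, so peak time T_p = π/ω_d = 0.662 s.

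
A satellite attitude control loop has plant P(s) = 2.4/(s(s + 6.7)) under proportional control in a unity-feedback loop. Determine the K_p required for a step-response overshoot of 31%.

K_p = 38.3

From %OS = 100·exp(−πζ/√(1−ζ²)) = 31%, ζ = −ln(0.31)/√(π²+ln²(0.31)) = 0.3493.
Characteristic equation s² + 6.7s + 2.4K_p = 0 gives ζ = 6.7/(2√(2.4K_p)).
Setting ζ = 0.3493: √(2.4K_p) = 6.7/(2·0.3493) = 9.59, so K_p = 91.97/2.4 = 38.3.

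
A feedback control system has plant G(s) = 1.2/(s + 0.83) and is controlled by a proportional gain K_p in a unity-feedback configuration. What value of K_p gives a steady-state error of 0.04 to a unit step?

Steady-state error for a unit step on this type-0 loop is 1/(1 + K_p·G(0)).
G(0) = 1.446. Require 1/(1 + K_p·1.446) = 0.04, so 1 + 1.446·K_p = 25.
K_p = (25 − 1)/1.446 = 16.6.

K_p = 16.6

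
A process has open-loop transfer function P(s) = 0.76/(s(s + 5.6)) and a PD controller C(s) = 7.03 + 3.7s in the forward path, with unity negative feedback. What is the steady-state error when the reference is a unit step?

0

The open loop C(s)P(s) has a pole at the origin (type 1), so the static position error constant is infinite and e_ss = 1/(1+∞) = 0.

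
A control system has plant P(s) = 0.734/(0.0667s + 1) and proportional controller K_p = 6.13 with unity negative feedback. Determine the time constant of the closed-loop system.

τ = 0.0121 s

Closed loop: T(s) = K_p·P/(1+K_p·P) = 4.499/(0.0667s + 1 + 4.499), with pole at s = −(1 + 4.499)/0.0667 = −82.45.
Closed-loop time constant τ = 1/82.45 = 0.0121 s.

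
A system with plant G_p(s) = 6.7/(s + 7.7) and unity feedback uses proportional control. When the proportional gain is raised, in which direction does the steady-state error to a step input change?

decrease

e_ss = 1/(1 + K_p·G_p(0)); a larger K_p raises the denominator, so e_ss decreases.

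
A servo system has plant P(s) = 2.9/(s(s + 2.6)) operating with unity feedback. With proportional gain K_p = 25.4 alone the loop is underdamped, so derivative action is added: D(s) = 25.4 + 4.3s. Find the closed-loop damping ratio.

Forward path: (25.4 + 4.3s)·2.9/(s(s+2.6)). The closed-loop characteristic equation is s² + (2.6 + 2.9·4.3)s + 2.9·25.4 = 0.
That is s² + 15.07s + 73.66 = 0, so ω_n = 8.583 rad/s and ζ = 15.07/(2·8.583) = 0.8779.

ζ = 0.878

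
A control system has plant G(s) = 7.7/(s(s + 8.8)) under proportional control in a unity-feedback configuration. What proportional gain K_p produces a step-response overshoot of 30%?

From %OS = 100·exp(−πζ/√(1−ζ²)) = 30%, ζ = −ln(0.3)/√(π²+ln²(0.3)) = 0.3579.
Characteristic equation s² + 8.8s + 7.7K_p = 0 gives ζ = 8.8/(2√(7.7K_p)).
Setting ζ = 0.3579: √(7.7K_p) = 8.8/(2·0.3579) = 12.3, so K_p = 151.2/7.7 = 19.6.

K_p = 19.6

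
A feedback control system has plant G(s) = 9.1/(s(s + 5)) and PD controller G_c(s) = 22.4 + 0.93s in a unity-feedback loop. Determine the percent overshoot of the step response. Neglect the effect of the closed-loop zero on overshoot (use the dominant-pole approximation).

Forward path: (22.4 + 0.93s)·9.1/(s(s+5)). The closed-loop characteristic equation is s² + (5 + 9.1·0.93)s + 9.1·22.4 = 0.
That is s² + 13.46s + 203.8 = 0, so ω_n = 14.28 rad/s and ζ = 13.46/(2·14.28) = 0.4715.
%OS = 100·exp(−πζ/√(1−ζ²)) = 18.6%.

18.6%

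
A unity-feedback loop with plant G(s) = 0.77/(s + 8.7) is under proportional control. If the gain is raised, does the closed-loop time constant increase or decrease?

decrease

Closed-loop pole is at s = −(8.7+K_p·0.77); larger K_p moves it further left, so τ = 1/(8.7+K_p·0.77) decreases.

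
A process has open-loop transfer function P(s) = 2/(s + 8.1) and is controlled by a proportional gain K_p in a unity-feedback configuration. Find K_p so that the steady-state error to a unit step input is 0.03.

K_p = 131

For a type-0 loop with proportional control, e_ss = 1/(1 + K_p·P(0)).
P(0) = 0.2469. Require 1/(1 + K_p·0.2469) = 0.03, so 1 + 0.2469·K_p = 33.33.
K_p = (33.33 − 1)/0.2469 = 131.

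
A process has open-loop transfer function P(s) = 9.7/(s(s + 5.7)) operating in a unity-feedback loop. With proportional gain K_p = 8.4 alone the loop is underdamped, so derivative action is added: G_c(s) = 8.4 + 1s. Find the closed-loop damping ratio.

Forward path: (8.4 + 1s)·9.7/(s(s+5.7)). The closed-loop characteristic equation is s² + (5.7 + 9.7·1)s + 9.7·8.4 = 0.
That is s² + 15.4s + 81.48 = 0, so ω_n = 9.027 rad/s and ζ = 15.4/(2·9.027) = 0.853.

ζ = 0.853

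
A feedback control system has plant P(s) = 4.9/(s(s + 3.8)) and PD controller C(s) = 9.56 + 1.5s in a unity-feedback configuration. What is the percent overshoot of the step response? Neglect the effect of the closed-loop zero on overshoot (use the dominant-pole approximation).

Forward path: (9.56 + 1.5s)·4.9/(s(s+3.8)). The closed-loop characteristic equation is s² + (3.8 + 4.9·1.5)s + 4.9·9.56 = 0.
That is s² + 11.15s + 46.84 = 0, so ω_n = 6.844 rad/s and ζ = 11.15/(2·6.844) = 0.8146.
%OS = 100·exp(−πζ/√(1−ζ²)) = 1.21%.

1.21%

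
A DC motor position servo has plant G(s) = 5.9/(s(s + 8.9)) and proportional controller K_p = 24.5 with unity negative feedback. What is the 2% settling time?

Closed-loop characteristic equation: s² + 8.9s + 144.6 = 0, so ω_n = 12.02 rad/s and ζ = 8.9/(2·12.02) = 0.3701.
2% settling time T_s ≈ 4/(ζω_n) = 4/4.45 = 0.899 s.

T_s ≈ 0.899 s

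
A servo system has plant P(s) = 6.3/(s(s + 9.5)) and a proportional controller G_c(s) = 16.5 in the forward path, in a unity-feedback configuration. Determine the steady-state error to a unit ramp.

0.0914

The loop has one pole at the origin (type 1). Velocity error constant K_v = lim_{s→0} s·G_c(s)P(s) = 16.5·6.3/9.5 = 10.94.
Steady-state error to a unit ramp: e_ss = 1/K_v = 0.0914.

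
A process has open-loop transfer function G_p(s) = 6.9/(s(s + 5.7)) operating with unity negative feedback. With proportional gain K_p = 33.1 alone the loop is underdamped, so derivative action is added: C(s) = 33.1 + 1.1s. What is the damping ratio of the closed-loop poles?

Forward path: (33.1 + 1.1s)·6.9/(s(s+5.7)). The closed-loop characteristic equation is s² + (5.7 + 6.9·1.1)s + 6.9·33.1 = 0.
That is s² + 13.29s + 228.4 = 0, so ω_n = 15.11 rad/s and ζ = 13.29/(2·15.11) = 0.4397.

ζ = 0.44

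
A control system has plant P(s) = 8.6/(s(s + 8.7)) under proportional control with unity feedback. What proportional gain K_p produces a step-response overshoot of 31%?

From %OS = 100·exp(−πζ/√(1−ζ²)) = 31%, ζ = −ln(0.31)/√(π²+ln²(0.31)) = 0.3493.
Characteristic equation s² + 8.7s + 8.6K_p = 0 gives ζ = 8.7/(2√(8.6K_p)).
Setting ζ = 0.3493: √(8.6K_p) = 8.7/(2·0.3493) = 12.45, so K_p = 155.1/8.6 = 18.

K_p = 18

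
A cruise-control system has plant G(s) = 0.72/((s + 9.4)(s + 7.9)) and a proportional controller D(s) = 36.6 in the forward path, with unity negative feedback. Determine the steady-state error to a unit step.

The loop is type 0. Static position error constant K_pos = D(0)·G(0) = 36.6·0.009696 = 0.3549.
Steady-state error to a unit step: e_ss = 1/(1+K_pos) = 1/1.355 = 0.738.

0.738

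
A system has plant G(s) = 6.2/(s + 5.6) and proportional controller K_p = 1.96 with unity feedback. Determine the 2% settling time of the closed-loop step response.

T_s ≈ 0.225 s

Closed-loop transfer function: T(s) = K_p·G(s)/(1 + K_p·G(s)) = 12.15/(s + 5.6 + 12.15) = 12.15/(s + 17.75).
Time constant τ = 1/17.75 = 0.05633 s, so the 2% settling time is about 4τ = 0.225 s.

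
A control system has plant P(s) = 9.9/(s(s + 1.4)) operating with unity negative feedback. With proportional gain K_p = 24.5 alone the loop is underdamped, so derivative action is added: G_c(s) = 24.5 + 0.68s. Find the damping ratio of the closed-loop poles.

ζ = 0.261

Forward path: (24.5 + 0.68s)·9.9/(s(s+1.4)). The closed-loop characteristic equation is s² + (1.4 + 9.9·0.68)s + 9.9·24.5 = 0.
That is s² + 8.132s + 242.6 = 0, so ω_n = 15.57 rad/s and ζ = 8.132/(2·15.57) = 0.2611.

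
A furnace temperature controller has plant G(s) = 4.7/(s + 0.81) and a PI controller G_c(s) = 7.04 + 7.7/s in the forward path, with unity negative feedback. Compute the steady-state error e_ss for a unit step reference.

0

The open loop G_c(s)G(s) has a pole at the origin (type 1), so the static position error constant is infinite and e_ss = 1/(1+∞) = 0.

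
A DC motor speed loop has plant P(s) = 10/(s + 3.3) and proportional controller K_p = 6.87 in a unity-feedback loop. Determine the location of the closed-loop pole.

s = -72

Closed-loop transfer function: T(s) = K_p·P(s)/(1 + K_p·P(s)) = 68.7/(s + 3.3 + 68.7) = 68.7/(s + 72).
The closed-loop pole is at s = −72.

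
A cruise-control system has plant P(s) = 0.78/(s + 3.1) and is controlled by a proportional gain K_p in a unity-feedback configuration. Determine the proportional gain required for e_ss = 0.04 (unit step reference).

K_p = 95.4

Steady-state error for a unit step on this type-0 loop is 1/(1 + K_p·P(0)).
P(0) = 0.2516. Require 1/(1 + K_p·0.2516) = 0.04, so 1 + 0.2516·K_p = 25.
K_p = (25 − 1)/0.2516 = 95.4.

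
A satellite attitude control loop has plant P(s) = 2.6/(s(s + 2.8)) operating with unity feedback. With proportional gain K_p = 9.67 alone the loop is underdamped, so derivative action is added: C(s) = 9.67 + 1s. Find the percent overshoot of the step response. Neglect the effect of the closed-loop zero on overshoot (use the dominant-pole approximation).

Forward path: (9.67 + 1s)·2.6/(s(s+2.8)). The closed-loop characteristic equation is s² + (2.8 + 2.6·1)s + 2.6·9.67 = 0.
That is s² + 5.4s + 25.14 = 0, so ω_n = 5.014 rad/s and ζ = 5.4/(2·5.014) = 0.5385.
%OS = 100·exp(−πζ/√(1−ζ²)) = 13.4%.

13.4%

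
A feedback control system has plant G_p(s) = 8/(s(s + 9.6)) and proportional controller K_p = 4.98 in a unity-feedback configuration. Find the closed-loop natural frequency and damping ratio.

With unity feedback the closed-loop characteristic equation is s² + 9.6s + 4.98·8 = s² + 9.6s + 39.84 = 0.
So ω_n² = 39.84 ⇒ ω_n = 6.312 rad/s, and ζ = 9.6/(2ω_n) = 0.76.

ω_n = 6.31 rad/s, ζ = 0.76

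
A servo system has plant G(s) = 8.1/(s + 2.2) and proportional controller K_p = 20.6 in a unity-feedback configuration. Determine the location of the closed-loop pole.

Closed-loop transfer function: T(s) = K_p·G(s)/(1 + K_p·G(s)) = 166.9/(s + 2.2 + 166.9) = 166.9/(s + 169.1).
The closed-loop pole is at s = −169.1.

s = -169.1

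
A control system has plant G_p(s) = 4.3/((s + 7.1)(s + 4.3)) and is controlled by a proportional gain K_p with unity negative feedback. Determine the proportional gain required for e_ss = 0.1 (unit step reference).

The loop is type 0, so e_ss(step) = 1/(1 + K_pos) with K_pos = K_p·G_p(0).
G_p(0) = 0.1408. Require 1/(1 + K_p·0.1408) = 0.1, so 1 + 0.1408·K_p = 10.
K_p = (10 − 1)/0.1408 = 63.9.

K_p = 63.9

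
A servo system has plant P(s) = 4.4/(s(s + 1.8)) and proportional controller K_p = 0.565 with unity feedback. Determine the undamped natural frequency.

ω_n = 1.58 rad/s

With unity feedback the closed-loop characteristic equation is s² + 1.8s + 0.565·4.4 = s² + 1.8s + 2.486 = 0.
So ω_n² = 2.486 ⇒ ω_n = 1.577 rad/s, and ζ = 1.8/(2ω_n) = 0.571.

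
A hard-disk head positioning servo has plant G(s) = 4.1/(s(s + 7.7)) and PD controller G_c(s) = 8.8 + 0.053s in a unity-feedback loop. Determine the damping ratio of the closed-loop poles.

Forward path: (8.8 + 0.053s)·4.1/(s(s+7.7)). The closed-loop characteristic equation is s² + (7.7 + 4.1·0.053)s + 4.1·8.8 = 0.
That is s² + 7.917s + 36.08 = 0, so ω_n = 6.007 rad/s and ζ = 7.917/(2·6.007) = 0.659.

ζ = 0.659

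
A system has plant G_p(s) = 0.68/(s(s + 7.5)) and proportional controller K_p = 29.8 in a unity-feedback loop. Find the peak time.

Closed-loop characteristic equation: s² + 7.5s + 20.26 = 0, so ω_n = 4.502 rad/s and ζ = 7.5/(2·4.502) = 0.833.
Damped frequency ω_d = ω_n√(1−ζ²) = 2.49 rad/s, so peak time T_p = π/ω_d = 1.26 s.

T_p = 1.26 s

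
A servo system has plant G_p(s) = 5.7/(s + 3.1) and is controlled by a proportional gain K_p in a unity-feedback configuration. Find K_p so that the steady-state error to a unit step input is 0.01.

K_p = 53.8

For a type-0 loop with proportional control, e_ss = 1/(1 + K_p·G_p(0)).
G_p(0) = 1.839. Require 1/(1 + K_p·1.839) = 0.01, so 1 + 1.839·K_p = 100.
K_p = (100 − 1)/1.839 = 53.8.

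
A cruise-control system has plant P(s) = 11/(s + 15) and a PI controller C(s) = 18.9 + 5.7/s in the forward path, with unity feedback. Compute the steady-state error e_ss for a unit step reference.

0

The open loop C(s)P(s) has a pole at the origin (type 1), so the static position error constant is infinite and e_ss = 1/(1+∞) = 0.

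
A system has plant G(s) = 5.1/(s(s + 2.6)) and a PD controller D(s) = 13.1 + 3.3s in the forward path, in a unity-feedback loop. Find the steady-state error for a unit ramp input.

0.0389

The loop has one pole at the origin (type 1). Velocity error constant K_v = lim_{s→0} s·D(s)G(s) = 13.1·5.1/2.6 = 25.7.
Steady-state error to a unit ramp: e_ss = 1/K_v = 0.0389.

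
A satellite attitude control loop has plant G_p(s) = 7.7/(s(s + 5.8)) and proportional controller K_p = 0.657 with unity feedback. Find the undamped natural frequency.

With unity feedback the closed-loop characteristic equation is s² + 5.8s + 0.657·7.7 = s² + 5.8s + 5.059 = 0.
Matching s² + 2ζω_n s + ω_n²: ω_n = √5.059 = 2.249 rad/s and 2ζω_n = 5.8, so ζ = 5.8/(2·2.249) = 1.29.

ω_n = 2.25 rad/s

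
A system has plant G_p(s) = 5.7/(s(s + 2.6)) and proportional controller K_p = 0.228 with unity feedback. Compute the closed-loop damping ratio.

1 + K_p·G_p(s) = 0 gives s² + 2.6s + 1.3 = 0.
So ω_n² = 1.3 ⇒ ω_n = 1.14 rad/s, and ζ = 2.6/(2ω_n) = 1.14.

ζ = 1.14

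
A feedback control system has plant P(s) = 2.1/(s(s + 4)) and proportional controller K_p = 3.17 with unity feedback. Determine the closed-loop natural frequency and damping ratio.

The closed-loop denominator is s(s+4) + 3.17·2.1 = s² + 4s + 6.657.
So ω_n² = 6.657 ⇒ ω_n = 2.58 rad/s, and ζ = 4/(2ω_n) = 0.775.

ω_n = 2.58 rad/s, ζ = 0.775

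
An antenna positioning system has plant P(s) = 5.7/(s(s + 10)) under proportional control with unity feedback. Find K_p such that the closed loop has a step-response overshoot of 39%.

From %OS = 100·exp(−πζ/√(1−ζ²)) = 39%, ζ = −ln(0.39)/√(π²+ln²(0.39)) = 0.2871.
Characteristic equation s² + 10s + 5.7K_p = 0 gives ζ = 10/(2√(5.7K_p)).
Setting ζ = 0.2871: √(5.7K_p) = 10/(2·0.2871) = 17.42, so K_p = 303.3/5.7 = 53.2.

K_p = 53.2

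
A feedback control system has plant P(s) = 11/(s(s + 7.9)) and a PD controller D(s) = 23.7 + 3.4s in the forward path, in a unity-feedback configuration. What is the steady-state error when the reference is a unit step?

The open loop D(s)P(s) has a pole at the origin (type 1), so the static position error constant is infinite and e_ss = 1/(1+∞) = 0.

0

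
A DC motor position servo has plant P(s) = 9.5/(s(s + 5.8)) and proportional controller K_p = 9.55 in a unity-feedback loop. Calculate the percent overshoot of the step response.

From 1 + K_pP(s) = 0: s² + 5.8s + 90.73 = 0 ⇒ ω_n = 9.525, ζ = 0.3045.
%OS = 100·exp(−πζ/√(1−ζ²)) = 100·exp(−π·0.3045/√0.9073) = 36.6%.

36.6%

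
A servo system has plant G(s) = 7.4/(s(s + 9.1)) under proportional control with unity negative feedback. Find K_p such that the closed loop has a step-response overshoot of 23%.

From %OS = 100·exp(−πζ/√(1−ζ²)) = 23%, ζ = −ln(0.23)/√(π²+ln²(0.23)) = 0.4237.
Characteristic equation s² + 9.1s + 7.4K_p = 0 gives ζ = 9.1/(2√(7.4K_p)).
Setting ζ = 0.4237: √(7.4K_p) = 9.1/(2·0.4237) = 10.74, so K_p = 115.3/7.4 = 15.6.

K_p = 15.6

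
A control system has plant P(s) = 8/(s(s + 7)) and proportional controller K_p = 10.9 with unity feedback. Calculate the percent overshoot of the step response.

The closed-loop denominator s² + 7s + 87.2 gives ω_n = √87.2 = 9.338 and ζ = 7/(2ω_n) = 0.3748.
%OS = 100·exp(−πζ/√(1−ζ²)) = 100·exp(−π·0.3748/√0.8595) = 28.1%.

28.1%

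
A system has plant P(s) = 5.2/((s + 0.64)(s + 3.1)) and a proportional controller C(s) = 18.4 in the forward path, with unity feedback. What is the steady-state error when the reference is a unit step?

The loop is type 0. Static position error constant K_pos = C(0)·P(0) = 18.4·2.621 = 48.23.
Steady-state error to a unit step: e_ss = 1/(1+K_pos) = 1/49.23 = 0.0203.

0.0203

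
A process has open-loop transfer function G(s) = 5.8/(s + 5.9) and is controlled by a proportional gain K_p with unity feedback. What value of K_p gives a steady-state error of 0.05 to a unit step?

The loop is type 0, so e_ss(step) = 1/(1 + K_pos) with K_pos = K_p·G(0).
G(0) = 0.9831. Require 1/(1 + K_p·0.9831) = 0.05, so 1 + 0.9831·K_p = 20.
K_p = (20 − 1)/0.9831 = 19.3.

K_p = 19.3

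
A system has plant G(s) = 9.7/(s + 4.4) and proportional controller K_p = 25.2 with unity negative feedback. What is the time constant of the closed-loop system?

τ = 0.00402 s

Closed-loop transfer function: T(s) = K_p·G(s)/(1 + K_p·G(s)) = 244.4/(s + 4.4 + 244.4) = 244.4/(s + 248.8).
Time constant τ = 1/248.8 = 0.00402 s.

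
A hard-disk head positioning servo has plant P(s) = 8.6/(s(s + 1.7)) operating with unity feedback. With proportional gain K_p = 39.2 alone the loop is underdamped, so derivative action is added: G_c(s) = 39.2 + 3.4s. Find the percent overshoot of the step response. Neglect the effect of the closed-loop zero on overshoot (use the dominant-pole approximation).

0.734%

Forward path: (39.2 + 3.4s)·8.6/(s(s+1.7)). The closed-loop characteristic equation is s² + (1.7 + 8.6·3.4)s + 8.6·39.2 = 0.
That is s² + 30.94s + 337.1 = 0, so ω_n = 18.36 rad/s and ζ = 30.94/(2·18.36) = 0.8426.
%OS = 100·exp(−πζ/√(1−ζ²)) = 0.734%.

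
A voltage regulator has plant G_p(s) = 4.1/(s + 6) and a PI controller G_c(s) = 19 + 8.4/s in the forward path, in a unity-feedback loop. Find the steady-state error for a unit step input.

The open loop G_c(s)G_p(s) has a pole at the origin (type 1), so the static position error constant is infinite and e_ss = 1/(1+∞) = 0.

0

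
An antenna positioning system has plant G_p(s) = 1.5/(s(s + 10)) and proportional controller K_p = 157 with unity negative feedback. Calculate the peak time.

T_p = 0.217 s

Closed-loop characteristic equation: s² + 10s + 235.5 = 0, so ω_n = 15.35 rad/s and ζ = 10/(2·15.35) = 0.3258.
Damped frequency ω_d = ω_n√(1−ζ²) = 14.51 rad/s, so peak time T_p = π/ω_d = 0.217 s.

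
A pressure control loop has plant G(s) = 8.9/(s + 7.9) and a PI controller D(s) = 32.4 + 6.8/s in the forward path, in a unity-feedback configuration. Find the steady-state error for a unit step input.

The open loop D(s)G(s) has a pole at the origin (type 1), so the static position error constant is infinite and e_ss = 1/(1+∞) = 0.

0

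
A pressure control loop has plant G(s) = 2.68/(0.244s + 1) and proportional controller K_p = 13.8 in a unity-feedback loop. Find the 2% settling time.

T_s ≈ 0.0257 s

Closed loop: T(s) = K_p·G/(1+K_p·G) = 36.98/(0.244s + 1 + 36.98), with pole at s = −(1 + 36.98)/0.244 = −155.7.
τ = 1/155.7 = 0.006424 s, so 2% settling time ≈ 4τ = 0.0257 s.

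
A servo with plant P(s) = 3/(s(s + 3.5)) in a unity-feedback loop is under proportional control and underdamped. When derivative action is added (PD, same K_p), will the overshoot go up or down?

decrease

The derivative term adds K·K_d to the s-coefficient of the characteristic equation, raising 2ζω_n while ω_n is unchanged; ζ increases, so overshoot decreases.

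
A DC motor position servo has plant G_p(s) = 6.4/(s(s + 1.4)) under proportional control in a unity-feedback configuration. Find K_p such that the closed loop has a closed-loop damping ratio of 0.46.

K_p = 0.362

Closed-loop characteristic equation: s² + 1.4s + K_p·6.4 = 0.
So ω_n = √(6.4K_p) and 2ζω_n = 1.4, giving ζ = 1.4/(2√(6.4K_p)).
Setting ζ = 0.46: √(6.4K_p) = 1.4/(2·0.46) = 1.522, so K_p = 2.316/6.4 = 0.362.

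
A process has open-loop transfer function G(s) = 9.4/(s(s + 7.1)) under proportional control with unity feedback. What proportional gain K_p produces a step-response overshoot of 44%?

From %OS = 100·exp(−πζ/√(1−ζ²)) = 44%, ζ = −ln(0.44)/√(π²+ln²(0.44)) = 0.2528.
Characteristic equation s² + 7.1s + 9.4K_p = 0 gives ζ = 7.1/(2√(9.4K_p)).
Setting ζ = 0.2528: √(9.4K_p) = 7.1/(2·0.2528) = 14.04, so K_p = 197.1/9.4 = 21.

K_p = 21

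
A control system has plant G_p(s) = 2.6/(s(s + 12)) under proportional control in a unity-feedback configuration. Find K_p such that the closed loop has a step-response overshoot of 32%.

From %OS = 100·exp(−πζ/√(1−ζ²)) = 32%, ζ = −ln(0.32)/√(π²+ln²(0.32)) = 0.341.
Characteristic equation s² + 12s + 2.6K_p = 0 gives ζ = 12/(2√(2.6K_p)).
Setting ζ = 0.341: √(2.6K_p) = 12/(2·0.341) = 17.6, so K_p = 309.7/2.6 = 119.

K_p = 119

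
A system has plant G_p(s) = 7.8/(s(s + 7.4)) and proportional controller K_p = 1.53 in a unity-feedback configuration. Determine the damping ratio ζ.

The closed-loop denominator is s(s+7.4) + 1.53·7.8 = s² + 7.4s + 11.93.
Matching s² + 2ζω_n s + ω_n²: ω_n = √11.93 = 3.455 rad/s and 2ζω_n = 7.4, so ζ = 7.4/(2·3.455) = 1.07.

ζ = 1.07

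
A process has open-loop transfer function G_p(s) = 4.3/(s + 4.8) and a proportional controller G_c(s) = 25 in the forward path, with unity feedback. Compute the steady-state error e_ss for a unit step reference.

The loop is type 0. Static position error constant K_pos = G_c(0)·G_p(0) = 25·0.8958 = 22.4.
Steady-state error to a unit step: e_ss = 1/(1+K_pos) = 1/23.4 = 0.0427.

0.0427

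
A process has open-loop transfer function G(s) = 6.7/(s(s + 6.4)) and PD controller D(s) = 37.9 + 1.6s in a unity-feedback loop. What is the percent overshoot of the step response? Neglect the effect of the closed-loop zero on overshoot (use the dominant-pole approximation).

Forward path: (37.9 + 1.6s)·6.7/(s(s+6.4)). The closed-loop characteristic equation is s² + (6.4 + 6.7·1.6)s + 6.7·37.9 = 0.
That is s² + 17.12s + 253.9 = 0, so ω_n = 15.94 rad/s and ζ = 17.12/(2·15.94) = 0.5372.
%OS = 100·exp(−πζ/√(1−ζ²)) = 13.5%.

13.5%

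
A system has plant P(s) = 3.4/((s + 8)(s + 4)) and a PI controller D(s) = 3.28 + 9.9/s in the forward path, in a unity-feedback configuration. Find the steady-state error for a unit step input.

The open loop D(s)P(s) has a pole at the origin (type 1), so the static position error constant is infinite and e_ss = 1/(1+∞) = 0.

0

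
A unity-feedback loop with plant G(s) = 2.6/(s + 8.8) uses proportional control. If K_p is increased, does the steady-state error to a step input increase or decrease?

decrease

e_ss = 1/(1 + K_p·G(0)); a larger K_p raises the denominator, so e_ss decreases.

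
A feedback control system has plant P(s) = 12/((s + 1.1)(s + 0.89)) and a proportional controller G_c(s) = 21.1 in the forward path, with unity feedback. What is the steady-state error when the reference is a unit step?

The loop is type 0. Static position error constant K_pos = G_c(0)·P(0) = 21.1·12.26 = 258.6.
Steady-state error to a unit step: e_ss = 1/(1+K_pos) = 1/259.6 = 0.00385.

0.00385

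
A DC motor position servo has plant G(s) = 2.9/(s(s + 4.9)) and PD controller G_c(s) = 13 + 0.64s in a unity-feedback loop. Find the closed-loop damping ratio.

Forward path: (13 + 0.64s)·2.9/(s(s+4.9)). The closed-loop characteristic equation is s² + (4.9 + 2.9·0.64)s + 2.9·13 = 0.
That is s² + 6.756s + 37.7 = 0, so ω_n = 6.14 rad/s and ζ = 6.756/(2·6.14) = 0.5502.

ζ = 0.55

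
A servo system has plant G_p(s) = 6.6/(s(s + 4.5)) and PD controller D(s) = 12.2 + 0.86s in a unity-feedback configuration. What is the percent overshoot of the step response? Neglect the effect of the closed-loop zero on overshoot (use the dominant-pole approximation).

11.5%

Forward path: (12.2 + 0.86s)·6.6/(s(s+4.5)). The closed-loop characteristic equation is s² + (4.5 + 6.6·0.86)s + 6.6·12.2 = 0.
That is s² + 10.18s + 80.52 = 0, so ω_n = 8.973 rad/s and ζ = 10.18/(2·8.973) = 0.567.
%OS = 100·exp(−πζ/√(1−ζ²)) = 11.5%.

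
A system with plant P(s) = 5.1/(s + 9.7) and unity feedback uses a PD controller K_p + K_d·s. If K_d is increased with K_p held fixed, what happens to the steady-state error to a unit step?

At s = 0 the derivative term contributes nothing: C(0) = K_p regardless of K_d, so K_pos = K_p·P(0) and e_ss are unchanged.

unchanged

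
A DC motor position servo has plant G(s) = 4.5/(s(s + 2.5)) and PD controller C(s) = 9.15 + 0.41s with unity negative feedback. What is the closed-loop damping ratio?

ζ = 0.339

Forward path: (9.15 + 0.41s)·4.5/(s(s+2.5)). The closed-loop characteristic equation is s² + (2.5 + 4.5·0.41)s + 4.5·9.15 = 0.
That is s² + 4.345s + 41.18 = 0, so ω_n = 6.417 rad/s and ζ = 4.345/(2·6.417) = 0.3386.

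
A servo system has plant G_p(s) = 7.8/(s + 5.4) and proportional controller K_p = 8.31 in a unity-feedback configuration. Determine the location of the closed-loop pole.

s = -70.22

Closed-loop transfer function: T(s) = K_p·G_p(s)/(1 + K_p·G_p(s)) = 64.82/(s + 5.4 + 64.82) = 64.82/(s + 70.22).
The closed-loop pole is at s = −70.22.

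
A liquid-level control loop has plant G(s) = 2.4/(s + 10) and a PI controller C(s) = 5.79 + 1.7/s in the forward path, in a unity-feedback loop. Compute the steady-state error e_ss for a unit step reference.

The open loop C(s)G(s) has a pole at the origin (type 1), so the static position error constant is infinite and e_ss = 1/(1+∞) = 0.

0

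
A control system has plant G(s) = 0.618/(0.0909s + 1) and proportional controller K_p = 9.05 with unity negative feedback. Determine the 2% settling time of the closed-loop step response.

T_s ≈ 0.0552 s

Closed loop: T(s) = K_p·G/(1+K_p·G) = 5.593/(0.0909s + 1 + 5.593), with pole at s = −(1 + 5.593)/0.0909 = −72.53.
τ = 1/72.53 = 0.01379 s, so 2% settling time ≈ 4τ = 0.0552 s.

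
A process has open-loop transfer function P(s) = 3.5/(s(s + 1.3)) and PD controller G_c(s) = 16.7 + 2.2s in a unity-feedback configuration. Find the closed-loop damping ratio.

Forward path: (16.7 + 2.2s)·3.5/(s(s+1.3)). The closed-loop characteristic equation is s² + (1.3 + 3.5·2.2)s + 3.5·16.7 = 0.
That is s² + 9s + 58.45 = 0, so ω_n = 7.645 rad/s and ζ = 9/(2·7.645) = 0.5886.

ζ = 0.589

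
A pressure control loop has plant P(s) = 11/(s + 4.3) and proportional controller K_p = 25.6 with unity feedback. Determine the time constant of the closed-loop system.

τ = 0.0035 s

Closed-loop transfer function: T(s) = K_p·P(s)/(1 + K_p·P(s)) = 281.6/(s + 4.3 + 281.6) = 281.6/(s + 285.9).
Time constant τ = 1/285.9 = 0.0035 s.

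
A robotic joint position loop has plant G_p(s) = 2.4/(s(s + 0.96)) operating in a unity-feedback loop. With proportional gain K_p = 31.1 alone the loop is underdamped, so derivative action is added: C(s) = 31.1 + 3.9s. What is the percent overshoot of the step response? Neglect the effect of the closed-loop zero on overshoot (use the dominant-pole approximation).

Forward path: (31.1 + 3.9s)·2.4/(s(s+0.96)). The closed-loop characteristic equation is s² + (0.96 + 2.4·3.9)s + 2.4·31.1 = 0.
That is s² + 10.32s + 74.64 = 0, so ω_n = 8.639 rad/s and ζ = 10.32/(2·8.639) = 0.5973.
%OS = 100·exp(−πζ/√(1−ζ²)) = 9.64%.

9.64%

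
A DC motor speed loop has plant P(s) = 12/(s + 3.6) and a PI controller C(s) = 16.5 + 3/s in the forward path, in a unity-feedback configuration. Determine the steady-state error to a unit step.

0

The open loop C(s)P(s) has a pole at the origin (type 1), so the static position error constant is infinite and e_ss = 1/(1+∞) = 0.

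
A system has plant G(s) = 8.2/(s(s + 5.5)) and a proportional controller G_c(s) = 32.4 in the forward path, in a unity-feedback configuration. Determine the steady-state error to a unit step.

0

The open loop G_c(s)G(s) has a pole at the origin (type 1), so the static position error constant is infinite and e_ss = 1/(1+∞) = 0.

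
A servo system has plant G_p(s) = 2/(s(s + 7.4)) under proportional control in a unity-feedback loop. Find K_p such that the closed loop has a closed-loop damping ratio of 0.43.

K_p = 37

Closed-loop characteristic equation: s² + 7.4s + K_p·2 = 0.
So ω_n = √(2K_p) and 2ζω_n = 7.4, giving ζ = 7.4/(2√(2K_p)).
Setting ζ = 0.43: √(2K_p) = 7.4/(2·0.43) = 8.605, so K_p = 74.04/2 = 37.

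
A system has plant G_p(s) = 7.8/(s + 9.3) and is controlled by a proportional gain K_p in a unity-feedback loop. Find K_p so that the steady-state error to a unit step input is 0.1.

K_p = 10.7

The loop is type 0, so e_ss(step) = 1/(1 + K_pos) with K_pos = K_p·G_p(0).
G_p(0) = 0.8387. Require 1/(1 + K_p·0.8387) = 0.1, so 1 + 0.8387·K_p = 10.
K_p = (10 − 1)/0.8387 = 10.7.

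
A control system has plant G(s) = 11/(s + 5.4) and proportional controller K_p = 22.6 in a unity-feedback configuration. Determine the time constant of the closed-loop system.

Closed-loop transfer function: T(s) = K_p·G(s)/(1 + K_p·G(s)) = 248.6/(s + 5.4 + 248.6) = 248.6/(s + 254).
Time constant τ = 1/254 = 0.00394 s.

τ = 0.00394 s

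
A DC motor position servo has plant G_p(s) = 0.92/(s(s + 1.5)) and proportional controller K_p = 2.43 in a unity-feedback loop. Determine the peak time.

T_p = 2.43 s

Closed-loop characteristic equation: s² + 1.5s + 2.236 = 0, so ω_n = 1.495 rad/s and ζ = 1.5/(2·1.495) = 0.5016.
Damped frequency ω_d = ω_n√(1−ζ²) = 1.293 rad/s, so peak time T_p = π/ω_d = 2.43 s.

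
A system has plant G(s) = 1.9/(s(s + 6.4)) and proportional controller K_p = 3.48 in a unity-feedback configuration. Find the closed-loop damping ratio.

The closed-loop denominator is s(s+6.4) + 3.48·1.9 = s² + 6.4s + 6.612.
So ω_n² = 6.612 ⇒ ω_n = 2.571 rad/s, and ζ = 6.4/(2ω_n) = 1.24.

ζ = 1.24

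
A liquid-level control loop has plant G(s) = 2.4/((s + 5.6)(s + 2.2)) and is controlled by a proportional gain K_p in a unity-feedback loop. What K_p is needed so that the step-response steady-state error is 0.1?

For a type-0 loop with proportional control, e_ss = 1/(1 + K_p·G(0)).
G(0) = 0.1948. Require 1/(1 + K_p·0.1948) = 0.1, so 1 + 0.1948·K_p = 10.
K_p = (10 − 1)/0.1948 = 46.2.

K_p = 46.2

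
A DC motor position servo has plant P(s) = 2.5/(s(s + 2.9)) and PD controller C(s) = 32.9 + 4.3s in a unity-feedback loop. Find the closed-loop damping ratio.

Forward path: (32.9 + 4.3s)·2.5/(s(s+2.9)). The closed-loop characteristic equation is s² + (2.9 + 2.5·4.3)s + 2.5·32.9 = 0.
That is s² + 13.65s + 82.25 = 0, so ω_n = 9.069 rad/s and ζ = 13.65/(2·9.069) = 0.7525.

ζ = 0.753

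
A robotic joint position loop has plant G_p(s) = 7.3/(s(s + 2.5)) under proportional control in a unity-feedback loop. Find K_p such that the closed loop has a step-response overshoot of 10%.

From %OS = 100·exp(−πζ/√(1−ζ²)) = 10%, ζ = −ln(0.1)/√(π²+ln²(0.1)) = 0.5912.
Characteristic equation s² + 2.5s + 7.3K_p = 0 gives ζ = 2.5/(2√(7.3K_p)).
Setting ζ = 0.5912: √(7.3K_p) = 2.5/(2·0.5912) = 2.115, so K_p = 4.471/7.3 = 0.612.

K_p = 0.612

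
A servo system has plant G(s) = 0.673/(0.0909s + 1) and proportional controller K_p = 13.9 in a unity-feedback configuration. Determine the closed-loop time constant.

Closed loop: T(s) = K_p·G/(1+K_p·G) = 9.355/(0.0909s + 1 + 9.355), with pole at s = −(1 + 9.355)/0.0909 = −113.9.
Closed-loop time constant τ = 1/113.9 = 0.00878 s.

τ = 0.00878 s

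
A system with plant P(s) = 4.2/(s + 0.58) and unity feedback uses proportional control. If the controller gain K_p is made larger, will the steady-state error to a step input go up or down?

The position error constant K_pos = K_p·P(0) grows with K_p, and e_ss = 1/(1+K_pos) falls.

decrease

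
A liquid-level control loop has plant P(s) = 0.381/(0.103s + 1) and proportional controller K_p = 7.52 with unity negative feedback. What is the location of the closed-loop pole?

Closed loop: T(s) = K_p·P/(1+K_p·P) = 2.865/(0.103s + 1 + 2.865), with pole at s = −(1 + 2.865)/0.103 = −37.53.

s = -37.53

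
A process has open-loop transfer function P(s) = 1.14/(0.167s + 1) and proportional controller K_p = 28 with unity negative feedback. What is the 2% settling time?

T_s ≈ 0.0203 s

Closed loop: T(s) = K_p·P/(1+K_p·P) = 31.92/(0.167s + 1 + 31.92), with pole at s = −(1 + 31.92)/0.167 = −197.1.
τ = 1/197.1 = 0.005073 s, so 2% settling time ≈ 4τ = 0.0203 s.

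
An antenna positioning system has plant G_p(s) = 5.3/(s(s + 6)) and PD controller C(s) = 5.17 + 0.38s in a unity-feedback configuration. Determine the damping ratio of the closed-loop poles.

Forward path: (5.17 + 0.38s)·5.3/(s(s+6)). The closed-loop characteristic equation is s² + (6 + 5.3·0.38)s + 5.3·5.17 = 0.
That is s² + 8.014s + 27.4 = 0, so ω_n = 5.235 rad/s and ζ = 8.014/(2·5.235) = 0.7655.

ζ = 0.765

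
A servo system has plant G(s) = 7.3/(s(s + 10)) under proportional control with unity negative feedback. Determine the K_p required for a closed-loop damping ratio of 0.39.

K_p = 22.5

Closed-loop characteristic equation: s² + 10s + K_p·7.3 = 0.
So ω_n = √(7.3K_p) and 2ζω_n = 10, giving ζ = 10/(2√(7.3K_p)).
Setting ζ = 0.39: √(7.3K_p) = 10/(2·0.39) = 12.82, so K_p = 164.4/7.3 = 22.5.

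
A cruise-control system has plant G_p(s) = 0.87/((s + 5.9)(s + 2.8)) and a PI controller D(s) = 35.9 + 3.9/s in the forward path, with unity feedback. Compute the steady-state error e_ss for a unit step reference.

The open loop D(s)G_p(s) has a pole at the origin (type 1), so the static position error constant is infinite and e_ss = 1/(1+∞) = 0.

0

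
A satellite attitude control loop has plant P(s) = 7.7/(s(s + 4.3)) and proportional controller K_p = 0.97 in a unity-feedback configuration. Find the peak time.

T_p = 1.86 s

The closed-loop denominator s² + 4.3s + 7.469 gives ω_n = √7.469 = 2.733 and ζ = 4.3/(2ω_n) = 0.7867.
Damped frequency ω_d = ω_n√(1−ζ²) = 1.687 rad/s, so peak time T_p = π/ω_d = 1.86 s.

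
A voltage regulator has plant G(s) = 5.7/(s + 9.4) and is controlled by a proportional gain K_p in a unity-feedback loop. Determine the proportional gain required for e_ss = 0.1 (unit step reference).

Steady-state error for a unit step on this type-0 loop is 1/(1 + K_p·G(0)).
G(0) = 0.6064. Require 1/(1 + K_p·0.6064) = 0.1, so 1 + 0.6064·K_p = 10.
K_p = (10 − 1)/0.6064 = 14.8.

K_p = 14.8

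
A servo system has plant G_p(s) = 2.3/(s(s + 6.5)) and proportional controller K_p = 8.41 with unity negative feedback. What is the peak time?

The closed-loop denominator s² + 6.5s + 19.34 gives ω_n = √19.34 = 4.398 and ζ = 6.5/(2ω_n) = 0.739.
Damped frequency ω_d = ω_n√(1−ζ²) = 2.963 rad/s, so peak time T_p = π/ω_d = 1.06 s.

T_p = 1.06 s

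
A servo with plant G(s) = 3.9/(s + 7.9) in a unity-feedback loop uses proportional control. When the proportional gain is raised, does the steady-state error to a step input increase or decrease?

decrease

e_ss = 1/(1 + K_p·G(0)); a larger K_p raises the denominator, so e_ss decreases.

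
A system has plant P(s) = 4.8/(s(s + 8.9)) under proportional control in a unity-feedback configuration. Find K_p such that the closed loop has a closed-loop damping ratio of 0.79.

K_p = 6.61

Closed-loop characteristic equation: s² + 8.9s + K_p·4.8 = 0.
So ω_n = √(4.8K_p) and 2ζω_n = 8.9, giving ζ = 8.9/(2√(4.8K_p)).
Setting ζ = 0.79: √(4.8K_p) = 8.9/(2·0.79) = 5.633, so K_p = 31.73/4.8 = 6.61.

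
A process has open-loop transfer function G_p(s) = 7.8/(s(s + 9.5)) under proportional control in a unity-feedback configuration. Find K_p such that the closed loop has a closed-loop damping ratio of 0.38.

K_p = 20

Closed-loop characteristic equation: s² + 9.5s + K_p·7.8 = 0.
So ω_n = √(7.8K_p) and 2ζω_n = 9.5, giving ζ = 9.5/(2√(7.8K_p)).
Setting ζ = 0.38: √(7.8K_p) = 9.5/(2·0.38) = 12.5, so K_p = 156.2/7.8 = 20.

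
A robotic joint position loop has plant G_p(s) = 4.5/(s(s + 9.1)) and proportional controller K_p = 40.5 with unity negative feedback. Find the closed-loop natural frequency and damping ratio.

The closed-loop denominator is s(s+9.1) + 40.5·4.5 = s² + 9.1s + 182.2.
So ω_n² = 182.2 ⇒ ω_n = 13.5 rad/s, and ζ = 9.1/(2ω_n) = 0.337.

ω_n = 13.5 rad/s, ζ = 0.337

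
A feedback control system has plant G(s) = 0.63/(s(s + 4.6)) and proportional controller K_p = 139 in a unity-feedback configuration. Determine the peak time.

From 1 + K_pG(s) = 0: s² + 4.6s + 87.57 = 0 ⇒ ω_n = 9.358, ζ = 0.2458.
Damped frequency ω_d = ω_n√(1−ζ²) = 9.071 rad/s, so peak time T_p = π/ω_d = 0.346 s.

T_p = 0.346 s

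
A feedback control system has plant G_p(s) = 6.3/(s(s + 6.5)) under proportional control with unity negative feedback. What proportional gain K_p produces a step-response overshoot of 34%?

From %OS = 100·exp(−πζ/√(1−ζ²)) = 34%, ζ = −ln(0.34)/√(π²+ln²(0.34)) = 0.3248.
Characteristic equation s² + 6.5s + 6.3K_p = 0 gives ζ = 6.5/(2√(6.3K_p)).
Setting ζ = 0.3248: √(6.3K_p) = 6.5/(2·0.3248) = 10.01, so K_p = 100.1/6.3 = 15.9.

K_p = 15.9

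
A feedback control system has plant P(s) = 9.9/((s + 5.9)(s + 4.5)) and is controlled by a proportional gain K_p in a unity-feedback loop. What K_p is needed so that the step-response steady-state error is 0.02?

Steady-state error for a unit step on this type-0 loop is 1/(1 + K_p·P(0)).
P(0) = 0.3729. Require 1/(1 + K_p·0.3729) = 0.02, so 1 + 0.3729·K_p = 50.
K_p = (50 − 1)/0.3729 = 131.

K_p = 131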